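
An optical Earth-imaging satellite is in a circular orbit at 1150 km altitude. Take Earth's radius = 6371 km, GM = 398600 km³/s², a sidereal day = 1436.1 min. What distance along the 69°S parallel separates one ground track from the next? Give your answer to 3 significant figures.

Semi-major axis a = 6371 + 1150 = 7521 km. Period T = 2π√(a³/μ) = 2π√(7521³/398600) = 6491.2 s = 108.19 min.
Node shift per orbit = (6491.2/86166) × 360° = 27.12°.
Equatorial spacing = 27.12 × 111.2 km/° = 3016 km.
At 69° latitude, spacing = 3016 × cos(69°) = 1081 km.

1080 km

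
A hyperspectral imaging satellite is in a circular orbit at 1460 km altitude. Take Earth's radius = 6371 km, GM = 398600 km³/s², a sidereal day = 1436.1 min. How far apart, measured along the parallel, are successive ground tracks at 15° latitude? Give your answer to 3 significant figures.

3090 km

Semi-major axis a = 6371 + 1460 = 7831 km. Period T = 2π√(a³/μ) = 2π√(7831³/398600) = 6896.6 s = 114.94 min.
Node shift per orbit = (6896.6/86166) × 360° = 28.81°.
Equatorial spacing = 28.81 × 111.2 km/° = 3204 km.
At 15° latitude, spacing = 3204 × cos(15°) = 3095 km.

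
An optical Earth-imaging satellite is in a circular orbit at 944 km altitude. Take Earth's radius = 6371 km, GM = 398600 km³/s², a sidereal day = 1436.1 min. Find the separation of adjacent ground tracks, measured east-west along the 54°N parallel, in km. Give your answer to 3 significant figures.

Semi-major axis a = 6371 + 944 = 7315 km. Period T = 2π√(a³/μ) = 2π√(7315³/398600) = 6226.3 s = 103.77 min.
Node shift per orbit = (6226.3/86166) × 360° = 26.01°.
Equatorial spacing = 26.01 × 111.2 km/° = 2893 km.
At 54° latitude, spacing = 2893 × cos(54°) = 1700 km.

1700 km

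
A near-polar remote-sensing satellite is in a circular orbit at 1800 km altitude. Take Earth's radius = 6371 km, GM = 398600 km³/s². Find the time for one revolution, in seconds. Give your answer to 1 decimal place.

7350.6 seconds

Semi-major axis a = 6371 + 1800 = 8171 km. Period T = 2π√(a³/μ) = 2π√(8171³/398600) = 7350.6 s = 122.51 min.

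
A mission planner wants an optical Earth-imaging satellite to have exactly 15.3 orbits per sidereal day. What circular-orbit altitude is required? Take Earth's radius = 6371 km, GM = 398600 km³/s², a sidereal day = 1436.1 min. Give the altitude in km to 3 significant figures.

471 km

Required period T = 86166 / 15.3 = 5631.8 s.
From T = 2π√(a³/μ): a = (μ T²/4π²)^(1/3) = (398600 × 5631.8² / 4π²)^(1/3) = 6842 km.
Altitude h = a − R = 6842 − 6371 = 471 km.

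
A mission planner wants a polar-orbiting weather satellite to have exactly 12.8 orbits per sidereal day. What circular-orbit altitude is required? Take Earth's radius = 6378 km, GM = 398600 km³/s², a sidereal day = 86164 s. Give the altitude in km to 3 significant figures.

1330 km

Required period T = 86164 / 12.8 = 6731.6 s.
From T = 2π√(a³/μ): a = (μ T²/4π²)^(1/3) = (398600 × 6731.6² / 4π²)^(1/3) = 7706 km.
Altitude h = a − R = 7706 − 6378 = 1328 km.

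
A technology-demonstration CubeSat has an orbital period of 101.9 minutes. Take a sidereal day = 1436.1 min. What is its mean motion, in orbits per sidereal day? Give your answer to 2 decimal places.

14.09

T = 101.9 min = 6114.0 s.
Orbits per sidereal day = 86166 / 6114.0 = 14.093.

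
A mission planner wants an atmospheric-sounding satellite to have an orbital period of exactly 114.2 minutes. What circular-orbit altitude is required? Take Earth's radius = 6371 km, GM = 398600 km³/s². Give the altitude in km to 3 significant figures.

1430 km

T = 114.2 min = 6852.0 s.
From T = 2π√(a³/μ): a = (μ T²/4π²)^(1/3) = (398600 × 6852.0² / 4π²)^(1/3) = 7797 km.
Altitude h = a − R = 7797 − 6371 = 1426 km.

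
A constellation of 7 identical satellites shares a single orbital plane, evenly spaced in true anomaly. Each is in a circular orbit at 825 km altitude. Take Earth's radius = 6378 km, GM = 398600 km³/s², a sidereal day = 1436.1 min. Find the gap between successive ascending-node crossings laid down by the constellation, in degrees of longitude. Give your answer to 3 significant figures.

Semi-major axis a = 6378 + 825 = 7203 km. Period T = 2π√(a³/μ) = 2π√(7203³/398600) = 6083.9 s = 101.40 min.
Single-satellite node shift = (6083.9/86166) × 360° = 25.42°.
With 7 satellites evenly phased, successive equator crossings are 25.42/7 = 3.631° apart.

3.63°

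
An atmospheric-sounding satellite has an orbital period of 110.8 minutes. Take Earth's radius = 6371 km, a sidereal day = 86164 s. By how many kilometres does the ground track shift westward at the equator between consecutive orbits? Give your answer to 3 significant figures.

3090 km

T = 110.8 min = 6648.0 s.
During one orbit Earth rotates (6648.0 / 86164) × 360° = 27.78°.
At the equator that is 27.78° × (2π·6371/360) km/° = 27.78 × 111.2 = 3089 km.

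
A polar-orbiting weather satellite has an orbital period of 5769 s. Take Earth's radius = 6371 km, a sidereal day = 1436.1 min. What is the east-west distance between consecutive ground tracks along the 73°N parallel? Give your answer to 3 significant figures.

Node shift per orbit = (5769.0/86166) × 360° = 24.10°.
Equatorial spacing = 24.10 × 111.2 km/° = 2680 km.
At 73° latitude, spacing = 2680 × cos(73°) = 784 km.

784 km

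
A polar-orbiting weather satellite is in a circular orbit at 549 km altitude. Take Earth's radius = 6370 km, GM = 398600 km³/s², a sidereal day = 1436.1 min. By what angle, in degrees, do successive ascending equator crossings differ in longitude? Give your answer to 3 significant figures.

Semi-major axis a = 6370 + 549 = 6919 km. Period T = 2π√(a³/μ) = 2π√(6919³/398600) = 5727.6 s = 95.46 min.
During one orbit Earth rotates (5727.6 / 86166) × 360° = 23.93°.

23.9°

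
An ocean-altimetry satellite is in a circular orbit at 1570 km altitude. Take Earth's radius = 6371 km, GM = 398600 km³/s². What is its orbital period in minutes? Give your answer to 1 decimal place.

117.4 min

Semi-major axis a = 6371 + 1570 = 7941 km. Period T = 2π√(a³/μ) = 2π√(7941³/398600) = 7042.5 s = 117.37 min.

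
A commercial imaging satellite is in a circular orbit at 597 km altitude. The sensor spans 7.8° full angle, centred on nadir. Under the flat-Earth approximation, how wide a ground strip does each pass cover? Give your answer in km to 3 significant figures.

Half-angle = 7.8°/2 = 3.9°.
Swath width ≈ 2h·tan(θ/2) = 2 × 597 × tan(3.9°) = 81.4 km.

81.4 km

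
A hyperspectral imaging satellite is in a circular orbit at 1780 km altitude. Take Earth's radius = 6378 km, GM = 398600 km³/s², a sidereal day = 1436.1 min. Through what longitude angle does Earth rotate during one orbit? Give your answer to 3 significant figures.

30.6°

Semi-major axis a = 6378 + 1780 = 8158 km. Period T = 2π√(a³/μ) = 2π√(8158³/398600) = 7333.1 s = 122.22 min.
During one orbit Earth rotates (7333.1 / 86166) × 360° = 30.64°.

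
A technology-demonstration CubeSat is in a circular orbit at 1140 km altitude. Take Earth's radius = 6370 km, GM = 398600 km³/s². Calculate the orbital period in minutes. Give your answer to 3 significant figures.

108 min

Semi-major axis a = 6370 + 1140 = 7510 km. Period T = 2π√(a³/μ) = 2π√(7510³/398600) = 6477.0 s = 107.95 min.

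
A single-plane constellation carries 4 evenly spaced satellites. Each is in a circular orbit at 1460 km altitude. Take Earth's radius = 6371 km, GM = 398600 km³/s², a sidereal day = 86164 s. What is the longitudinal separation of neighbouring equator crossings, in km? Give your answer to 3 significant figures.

801 km

Semi-major axis a = 6371 + 1460 = 7831 km. Period T = 2π√(a³/μ) = 2π√(7831³/398600) = 6896.6 s = 114.94 min.
Single-satellite node shift = (6896.6/86164) × 360° = 28.81°.
With 4 satellites evenly phased, successive equator crossings are 28.81/4 = 7.204° apart.
That is 7.204 × 111.2 = 801 km at the equator.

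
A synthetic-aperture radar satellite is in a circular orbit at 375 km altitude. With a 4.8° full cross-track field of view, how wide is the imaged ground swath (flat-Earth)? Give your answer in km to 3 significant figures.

31.4 km

Half-angle = 4.8°/2 = 2.4°.
Swath width ≈ 2h·tan(θ/2) = 2 × 375 × tan(2.4°) = 31.4 km.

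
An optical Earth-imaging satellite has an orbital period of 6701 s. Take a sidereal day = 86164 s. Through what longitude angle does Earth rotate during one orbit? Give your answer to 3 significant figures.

28.0°

During one orbit Earth rotates (6701.0 / 86164) × 360° = 28.00°.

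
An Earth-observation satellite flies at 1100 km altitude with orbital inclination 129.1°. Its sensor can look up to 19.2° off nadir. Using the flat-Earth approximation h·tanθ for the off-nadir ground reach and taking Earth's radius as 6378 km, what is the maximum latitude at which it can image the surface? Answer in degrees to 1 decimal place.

Retrograde orbit: the ground track reaches ±(180° − i) = ±(180 − 129.1) = ±50.9°.
Sensor half-swath on the ground ≈ 1100·tan(19.2°) = 383 km = 3.44° of latitude.
Maximum observable latitude ≈ 50.9 + 3.44 = 54.3°.

54.3°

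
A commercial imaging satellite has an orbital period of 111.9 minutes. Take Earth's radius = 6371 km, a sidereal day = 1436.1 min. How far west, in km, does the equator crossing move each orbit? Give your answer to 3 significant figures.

3120 km

T = 111.9 min = 6714.0 s.
During one orbit Earth rotates (6714.0 / 86166) × 360° = 28.05°.
At the equator that is 28.05° × (2π·6371/360) km/° = 28.05 × 111.2 = 3119 km.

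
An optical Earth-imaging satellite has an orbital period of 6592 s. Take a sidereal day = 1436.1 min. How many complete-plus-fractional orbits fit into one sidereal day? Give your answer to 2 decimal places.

13.07

Orbits per sidereal day = 86166 / 6592.0 = 13.071.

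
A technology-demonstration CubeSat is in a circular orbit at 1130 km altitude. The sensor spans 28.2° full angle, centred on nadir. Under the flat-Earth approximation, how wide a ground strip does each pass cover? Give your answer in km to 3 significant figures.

Half-angle = 28.2°/2 = 14.1°.
Swath width ≈ 2h·tan(θ/2) = 2 × 1130 × tan(14.1°) = 567.7 km.

568 km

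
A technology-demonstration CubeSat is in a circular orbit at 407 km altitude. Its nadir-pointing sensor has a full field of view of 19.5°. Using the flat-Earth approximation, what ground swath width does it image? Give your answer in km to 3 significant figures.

140 km

Half-angle = 19.5°/2 = 9.75°.
Swath width ≈ 2h·tan(θ/2) = 2 × 407 × tan(9.75°) = 139.9 km.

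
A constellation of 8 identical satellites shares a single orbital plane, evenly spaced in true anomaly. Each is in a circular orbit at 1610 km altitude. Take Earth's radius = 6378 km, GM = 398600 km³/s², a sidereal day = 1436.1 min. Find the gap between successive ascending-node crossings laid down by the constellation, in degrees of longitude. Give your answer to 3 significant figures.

Semi-major axis a = 6378 + 1610 = 7988 km. Period T = 2π√(a³/μ) = 2π√(7988³/398600) = 7105.1 s = 118.42 min.
Single-satellite node shift = (7105.1/86166) × 360° = 29.68°.
With 8 satellites evenly phased, successive equator crossings are 29.68/8 = 3.711° apart.

3.71°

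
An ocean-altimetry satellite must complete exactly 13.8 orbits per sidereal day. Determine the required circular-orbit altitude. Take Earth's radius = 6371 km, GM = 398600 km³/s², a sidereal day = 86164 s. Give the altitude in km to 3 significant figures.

958 km

Required period T = 86164 / 13.8 = 6243.8 s.
From T = 2π√(a³/μ): a = (μ T²/4π²)^(1/3) = (398600 × 6243.8² / 4π²)^(1/3) = 7329 km.
Altitude h = a − R = 7329 − 6371 = 958 km.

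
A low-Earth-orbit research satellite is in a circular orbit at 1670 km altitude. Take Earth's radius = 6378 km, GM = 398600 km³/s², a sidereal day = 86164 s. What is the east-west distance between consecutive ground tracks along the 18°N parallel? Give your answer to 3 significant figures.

3180 km

Semi-major axis a = 6378 + 1670 = 8048 km. Period T = 2π√(a³/μ) = 2π√(8048³/398600) = 7185.3 s = 119.75 min.
Node shift per orbit = (7185.3/86164) × 360° = 30.02°.
Equatorial spacing = 30.02 × 111.3 km/° = 3342 km.
At 18° latitude, spacing = 3342 × cos(18°) = 3178 km.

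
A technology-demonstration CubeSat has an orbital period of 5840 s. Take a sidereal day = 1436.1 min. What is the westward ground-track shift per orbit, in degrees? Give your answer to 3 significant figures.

24.4°

During one orbit Earth rotates (5840.0 / 86166) × 360° = 24.40°.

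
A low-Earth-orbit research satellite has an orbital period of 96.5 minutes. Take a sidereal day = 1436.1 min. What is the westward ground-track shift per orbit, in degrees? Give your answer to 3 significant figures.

T = 96.5 min = 5790.0 s.
During one orbit Earth rotates (5790.0 / 86166) × 360° = 24.19°.

24.2°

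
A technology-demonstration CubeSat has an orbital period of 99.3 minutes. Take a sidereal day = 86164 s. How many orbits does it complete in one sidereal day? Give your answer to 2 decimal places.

14.46

T = 99.3 min = 5958.0 s.
Orbits per sidereal day = 86164 / 5958.0 = 14.462.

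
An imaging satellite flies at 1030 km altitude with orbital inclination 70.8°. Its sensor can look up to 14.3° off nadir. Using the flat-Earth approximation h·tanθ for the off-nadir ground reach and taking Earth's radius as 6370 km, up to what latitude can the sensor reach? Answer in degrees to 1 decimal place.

For a prograde orbit the ground track reaches latitude ±i = ±70.8°.
Sensor half-swath on the ground ≈ 1030·tan(14.3°) = 263 km = 2.36° of latitude.
Maximum observable latitude ≈ 70.8 + 2.36 = 73.2°.

73.2°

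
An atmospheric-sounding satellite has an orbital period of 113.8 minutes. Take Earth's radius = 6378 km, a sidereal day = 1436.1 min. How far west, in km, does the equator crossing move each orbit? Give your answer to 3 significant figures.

3180 km

T = 113.8 min = 6828.0 s.
During one orbit Earth rotates (6828.0 / 86166) × 360° = 28.53°.
At the equator that is 28.53° × (2π·6378/360) km/° = 28.53 × 111.3 = 3176 km.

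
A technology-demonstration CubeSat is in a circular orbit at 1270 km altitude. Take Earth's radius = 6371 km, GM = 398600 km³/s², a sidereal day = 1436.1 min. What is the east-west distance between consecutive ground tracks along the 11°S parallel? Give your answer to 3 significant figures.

3030 km

Semi-major axis a = 6371 + 1270 = 7641 km. Period T = 2π√(a³/μ) = 2π√(7641³/398600) = 6647.2 s = 110.79 min.
Node shift per orbit = (6647.2/86166) × 360° = 27.77°.
Equatorial spacing = 27.77 × 111.2 km/° = 3088 km.
At 11° latitude, spacing = 3088 × cos(11°) = 3031 km.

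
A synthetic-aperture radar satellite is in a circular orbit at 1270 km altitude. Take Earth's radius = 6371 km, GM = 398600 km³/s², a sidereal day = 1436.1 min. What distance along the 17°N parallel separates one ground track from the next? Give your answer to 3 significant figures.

2950 km

Semi-major axis a = 6371 + 1270 = 7641 km. Period T = 2π√(a³/μ) = 2π√(7641³/398600) = 6647.2 s = 110.79 min.
Node shift per orbit = (6647.2/86166) × 360° = 27.77°.
Equatorial spacing = 27.77 × 111.2 km/° = 3088 km.
At 17° latitude, spacing = 3088 × cos(17°) = 2953 km.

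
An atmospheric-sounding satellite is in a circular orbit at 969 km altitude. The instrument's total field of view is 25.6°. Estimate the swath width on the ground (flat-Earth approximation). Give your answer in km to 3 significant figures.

Half-angle = 25.6°/2 = 12.8°.
Swath width ≈ 2h·tan(θ/2) = 2 × 969 × tan(12.8°) = 440.3 km.

440 km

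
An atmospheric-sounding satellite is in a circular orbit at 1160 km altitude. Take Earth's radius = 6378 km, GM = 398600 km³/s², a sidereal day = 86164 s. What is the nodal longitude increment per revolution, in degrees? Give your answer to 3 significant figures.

27.2°

Semi-major axis a = 6378 + 1160 = 7538 km. Period T = 2π√(a³/μ) = 2π√(7538³/398600) = 6513.2 s = 108.55 min.
During one orbit Earth rotates (6513.2 / 86164) × 360° = 27.21°.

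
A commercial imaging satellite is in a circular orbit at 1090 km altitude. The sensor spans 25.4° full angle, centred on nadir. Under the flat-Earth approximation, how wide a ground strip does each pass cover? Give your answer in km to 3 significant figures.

Half-angle = 25.4°/2 = 12.7°.
Swath width ≈ 2h·tan(θ/2) = 2 × 1090 × tan(12.7°) = 491.3 km.

491 km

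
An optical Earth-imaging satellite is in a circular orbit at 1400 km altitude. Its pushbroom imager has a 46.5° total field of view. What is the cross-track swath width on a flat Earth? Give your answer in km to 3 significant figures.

Half-angle = 46.5°/2 = 23.25°.
Swath width ≈ 2h·tan(θ/2) = 2 × 1400 × tan(23.25°) = 1203.0 km.

1200 km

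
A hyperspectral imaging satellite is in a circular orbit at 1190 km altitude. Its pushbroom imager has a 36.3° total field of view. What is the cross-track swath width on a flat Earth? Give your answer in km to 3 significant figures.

Half-angle = 36.3°/2 = 18.15°.
Swath width ≈ 2h·tan(θ/2) = 2 × 1190 × tan(18.15°) = 780.2 km.

780 km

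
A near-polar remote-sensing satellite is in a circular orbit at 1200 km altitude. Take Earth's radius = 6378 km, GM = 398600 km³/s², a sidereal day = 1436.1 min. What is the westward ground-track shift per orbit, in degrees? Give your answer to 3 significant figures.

Semi-major axis a = 6378 + 1200 = 7578 km. Period T = 2π√(a³/μ) = 2π√(7578³/398600) = 6565.1 s = 109.42 min.
During one orbit Earth rotates (6565.1 / 86166) × 360° = 27.43°.

27.4°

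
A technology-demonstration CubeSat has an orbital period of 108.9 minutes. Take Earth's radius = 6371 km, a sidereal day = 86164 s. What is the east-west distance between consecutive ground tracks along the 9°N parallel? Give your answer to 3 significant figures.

3000 km

T = 108.9 min = 6534.0 s.
Node shift per orbit = (6534.0/86164) × 360° = 27.30°.
Equatorial spacing = 27.30 × 111.2 km/° = 3036 km.
At 9° latitude, spacing = 3036 × cos(9°) = 2998 km.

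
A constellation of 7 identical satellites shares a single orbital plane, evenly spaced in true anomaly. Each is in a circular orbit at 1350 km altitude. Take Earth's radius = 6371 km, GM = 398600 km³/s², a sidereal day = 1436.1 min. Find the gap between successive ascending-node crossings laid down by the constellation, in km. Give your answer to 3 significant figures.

Semi-major axis a = 6371 + 1350 = 7721 km. Period T = 2π√(a³/μ) = 2π√(7721³/398600) = 6751.8 s = 112.53 min.
Single-satellite node shift = (6751.8/86166) × 360° = 28.21°.
With 7 satellites evenly phased, successive equator crossings are 28.21/7 = 4.030° apart.
That is 4.030 × 111.2 = 448 km at the equator.

448 km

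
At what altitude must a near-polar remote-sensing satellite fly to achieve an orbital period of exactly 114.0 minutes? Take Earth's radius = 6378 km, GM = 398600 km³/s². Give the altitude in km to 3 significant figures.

1410 km

T = 114.0 min = 6840.0 s.
From T = 2π√(a³/μ): a = (μ T²/4π²)^(1/3) = (398600 × 6840.0² / 4π²)^(1/3) = 7788 km.
Altitude h = a − R = 7788 − 6378 = 1410 km.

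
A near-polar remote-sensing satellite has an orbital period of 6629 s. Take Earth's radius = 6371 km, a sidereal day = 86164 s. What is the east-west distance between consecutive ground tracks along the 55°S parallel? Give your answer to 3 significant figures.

1770 km

Node shift per orbit = (6629.0/86164) × 360° = 27.70°.
Equatorial spacing = 27.70 × 111.2 km/° = 3080 km.
At 55° latitude, spacing = 3080 × cos(55°) = 1766 km.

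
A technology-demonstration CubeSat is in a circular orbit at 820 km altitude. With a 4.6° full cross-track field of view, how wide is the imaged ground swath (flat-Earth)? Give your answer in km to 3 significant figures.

65.9 km

Half-angle = 4.6°/2 = 2.3°.
Swath width ≈ 2h·tan(θ/2) = 2 × 820 × tan(2.3°) = 65.9 km.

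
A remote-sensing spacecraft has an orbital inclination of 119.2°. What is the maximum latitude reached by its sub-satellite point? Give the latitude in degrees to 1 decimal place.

Retrograde orbit: the ground track reaches ±(180° − i) = ±(180 − 119.2) = ±60.8°.

60.8°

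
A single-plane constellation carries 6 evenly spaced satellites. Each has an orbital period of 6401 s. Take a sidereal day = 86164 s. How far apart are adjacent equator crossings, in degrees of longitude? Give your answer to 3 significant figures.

4.46°

Single-satellite node shift = (6401.0/86164) × 360° = 26.74°.
With 6 satellites evenly phased, successive equator crossings are 26.74/6 = 4.457° apart.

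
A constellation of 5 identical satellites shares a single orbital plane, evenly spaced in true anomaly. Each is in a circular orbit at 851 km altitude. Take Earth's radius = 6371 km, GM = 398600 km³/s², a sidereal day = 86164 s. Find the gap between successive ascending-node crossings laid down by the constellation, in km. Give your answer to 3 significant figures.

568 km

Semi-major axis a = 6371 + 851 = 7222 km. Period T = 2π√(a³/μ) = 2π√(7222³/398600) = 6108.0 s = 101.80 min.
Single-satellite node shift = (6108.0/86164) × 360° = 25.52°.
With 5 satellites evenly phased, successive equator crossings are 25.52/5 = 5.104° apart.
That is 5.104 × 111.2 = 568 km at the equator.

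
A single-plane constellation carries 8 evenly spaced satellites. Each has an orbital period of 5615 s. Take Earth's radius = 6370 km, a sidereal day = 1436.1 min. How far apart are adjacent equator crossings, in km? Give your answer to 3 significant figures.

326 km

Single-satellite node shift = (5615.0/86166) × 360° = 23.46°.
With 8 satellites evenly phased, successive equator crossings are 23.46/8 = 2.932° apart.
That is 2.932 × 111.2 = 326 km at the equator.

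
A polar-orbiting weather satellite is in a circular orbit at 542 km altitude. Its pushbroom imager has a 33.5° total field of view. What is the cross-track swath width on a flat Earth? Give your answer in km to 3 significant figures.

Half-angle = 33.5°/2 = 16.75°.
Swath width ≈ 2h·tan(θ/2) = 2 × 542 × tan(16.75°) = 326.2 km.

326 km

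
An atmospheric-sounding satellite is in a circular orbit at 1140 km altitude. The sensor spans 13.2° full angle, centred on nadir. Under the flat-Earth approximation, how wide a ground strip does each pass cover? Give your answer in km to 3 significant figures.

264 km

Half-angle = 13.2°/2 = 6.6°.
Swath width ≈ 2h·tan(θ/2) = 2 × 1140 × tan(6.6°) = 263.8 km.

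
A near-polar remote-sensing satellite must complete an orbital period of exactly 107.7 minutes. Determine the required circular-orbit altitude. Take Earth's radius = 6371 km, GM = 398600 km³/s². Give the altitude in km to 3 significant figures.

1130 km

T = 107.7 min = 6462.0 s.
From T = 2π√(a³/μ): a = (μ T²/4π²)^(1/3) = (398600 × 6462.0² / 4π²)^(1/3) = 7498 km.
Altitude h = a − R = 7498 − 6371 = 1127 km.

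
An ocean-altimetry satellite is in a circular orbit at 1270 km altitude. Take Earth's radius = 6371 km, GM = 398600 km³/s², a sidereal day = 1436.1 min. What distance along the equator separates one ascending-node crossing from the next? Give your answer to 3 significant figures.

3090 km

Semi-major axis a = 6371 + 1270 = 7641 km. Period T = 2π√(a³/μ) = 2π√(7641³/398600) = 6647.2 s = 110.79 min.
During one orbit Earth rotates (6647.2 / 86166) × 360° = 27.77°.
At the equator that is 27.77° × (2π·6371/360) km/° = 27.77 × 111.2 = 3088 km.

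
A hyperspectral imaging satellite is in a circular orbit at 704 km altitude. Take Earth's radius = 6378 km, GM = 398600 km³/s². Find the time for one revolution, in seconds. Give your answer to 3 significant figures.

5930 seconds

Semi-major axis a = 6378 + 704 = 7082 km. Period T = 2π√(a³/μ) = 2π√(7082³/398600) = 5931.2 s = 98.85 min.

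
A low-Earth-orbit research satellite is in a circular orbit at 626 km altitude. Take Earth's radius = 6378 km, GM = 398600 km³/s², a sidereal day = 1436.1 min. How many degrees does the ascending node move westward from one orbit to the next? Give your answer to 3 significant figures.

Semi-major axis a = 6378 + 626 = 7004 km. Period T = 2π√(a³/μ) = 2π√(7004³/398600) = 5833.5 s = 97.23 min.
During one orbit Earth rotates (5833.5 / 86166) × 360° = 24.37°.

24.4°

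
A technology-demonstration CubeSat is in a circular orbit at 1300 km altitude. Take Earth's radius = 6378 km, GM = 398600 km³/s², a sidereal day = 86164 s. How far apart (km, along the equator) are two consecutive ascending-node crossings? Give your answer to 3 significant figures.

3110 km

Semi-major axis a = 6378 + 1300 = 7678 km. Period T = 2π√(a³/μ) = 2π√(7678³/398600) = 6695.5 s = 111.59 min.
During one orbit Earth rotates (6695.5 / 86164) × 360° = 27.97°.
At the equator that is 27.97° × (2π·6378/360) km/° = 27.97 × 111.3 = 3114 km.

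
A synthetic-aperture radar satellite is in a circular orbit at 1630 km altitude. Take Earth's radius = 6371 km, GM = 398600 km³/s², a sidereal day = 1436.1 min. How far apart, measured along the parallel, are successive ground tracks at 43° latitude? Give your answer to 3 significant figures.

2420 km

Semi-major axis a = 6371 + 1630 = 8001 km. Period T = 2π√(a³/μ) = 2π√(8001³/398600) = 7122.4 s = 118.71 min.
Node shift per orbit = (7122.4/86166) × 360° = 29.76°.
Equatorial spacing = 29.76 × 111.2 km/° = 3309 km.
At 43° latitude, spacing = 3309 × cos(43°) = 2420 km.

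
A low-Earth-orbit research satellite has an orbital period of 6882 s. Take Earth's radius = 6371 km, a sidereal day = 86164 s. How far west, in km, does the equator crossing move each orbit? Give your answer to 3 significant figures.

3200 km

During one orbit Earth rotates (6882.0 / 86164) × 360° = 28.75°.
At the equator that is 28.75° × (2π·6371/360) km/° = 28.75 × 111.2 = 3197 km.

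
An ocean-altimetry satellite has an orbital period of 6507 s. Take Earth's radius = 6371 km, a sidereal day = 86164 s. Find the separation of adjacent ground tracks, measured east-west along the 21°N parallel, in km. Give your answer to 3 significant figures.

Node shift per orbit = (6507.0/86164) × 360° = 27.19°.
Equatorial spacing = 27.19 × 111.2 km/° = 3023 km.
At 21° latitude, spacing = 3023 × cos(21°) = 2822 km.

2820 km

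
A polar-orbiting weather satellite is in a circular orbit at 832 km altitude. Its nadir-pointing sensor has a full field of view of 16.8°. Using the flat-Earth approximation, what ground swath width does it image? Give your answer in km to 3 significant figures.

246 km

Half-angle = 16.8°/2 = 8.4°.
Swath width ≈ 2h·tan(θ/2) = 2 × 832 × tan(8.4°) = 245.7 km.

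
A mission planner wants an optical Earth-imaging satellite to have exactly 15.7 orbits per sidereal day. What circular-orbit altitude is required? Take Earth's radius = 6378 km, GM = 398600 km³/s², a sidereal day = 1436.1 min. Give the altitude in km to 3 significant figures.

347 km

Required period T = 86166 / 15.7 = 5488.3 s.
From T = 2π√(a³/μ): a = (μ T²/4π²)^(1/3) = (398600 × 5488.3² / 4π²)^(1/3) = 6725 km.
Altitude h = a − R = 6725 − 6378 = 347 km.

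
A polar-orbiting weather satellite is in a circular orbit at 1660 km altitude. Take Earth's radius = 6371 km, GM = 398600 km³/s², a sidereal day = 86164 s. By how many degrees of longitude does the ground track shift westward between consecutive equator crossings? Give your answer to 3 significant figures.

29.9°

Semi-major axis a = 6371 + 1660 = 8031 km. Period T = 2π√(a³/μ) = 2π√(8031³/398600) = 7162.5 s = 119.38 min.
During one orbit Earth rotates (7162.5 / 86164) × 360° = 29.93°.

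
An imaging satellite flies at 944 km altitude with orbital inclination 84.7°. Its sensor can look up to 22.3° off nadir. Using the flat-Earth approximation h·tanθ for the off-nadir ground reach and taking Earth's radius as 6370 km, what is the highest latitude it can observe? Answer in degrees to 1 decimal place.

88.2°

For a prograde orbit the ground track reaches latitude ±i = ±84.7°.
Sensor half-swath on the ground ≈ 944·tan(22.3°) = 387 km = 3.48° of latitude.
Maximum observable latitude ≈ 84.7 + 3.48 = 88.2°.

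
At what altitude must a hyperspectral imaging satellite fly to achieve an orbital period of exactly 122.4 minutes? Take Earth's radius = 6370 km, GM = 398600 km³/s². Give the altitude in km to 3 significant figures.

T = 122.4 min = 7344.0 s.
From T = 2π√(a³/μ): a = (μ T²/4π²)^(1/3) = (398600 × 7344.0² / 4π²)^(1/3) = 8166 km.
Altitude h = a − R = 8166 − 6370 = 1796 km.

1800 km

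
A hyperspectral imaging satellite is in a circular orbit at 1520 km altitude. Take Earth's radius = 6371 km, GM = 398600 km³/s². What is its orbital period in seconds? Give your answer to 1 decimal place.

Semi-major axis a = 6371 + 1520 = 7891 km. Period T = 2π√(a³/μ) = 2π√(7891³/398600) = 6976.0 s = 116.27 min.

6976.0 seconds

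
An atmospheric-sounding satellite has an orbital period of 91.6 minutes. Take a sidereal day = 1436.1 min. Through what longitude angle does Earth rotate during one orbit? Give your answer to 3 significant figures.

T = 91.6 min = 5496.0 s.
During one orbit Earth rotates (5496.0 / 86166) × 360° = 22.96°.

23.0°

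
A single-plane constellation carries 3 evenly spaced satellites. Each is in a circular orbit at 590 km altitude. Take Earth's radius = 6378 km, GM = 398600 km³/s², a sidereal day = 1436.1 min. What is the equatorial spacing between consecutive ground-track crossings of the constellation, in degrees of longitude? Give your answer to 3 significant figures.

8.06°

Semi-major axis a = 6378 + 590 = 6968 km. Period T = 2π√(a³/μ) = 2π√(6968³/398600) = 5788.6 s = 96.48 min.
Single-satellite node shift = (5788.6/86166) × 360° = 24.18°.
With 3 satellites evenly phased, successive equator crossings are 24.18/3 = 8.062° apart.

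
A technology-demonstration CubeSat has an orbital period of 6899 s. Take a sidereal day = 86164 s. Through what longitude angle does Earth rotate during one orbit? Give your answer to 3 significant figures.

During one orbit Earth rotates (6899.0 / 86164) × 360° = 28.82°.

28.8°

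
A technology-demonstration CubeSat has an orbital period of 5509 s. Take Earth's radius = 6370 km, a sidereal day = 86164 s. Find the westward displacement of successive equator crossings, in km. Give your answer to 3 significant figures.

2560 km

During one orbit Earth rotates (5509.0 / 86164) × 360° = 23.02°.
At the equator that is 23.02° × (2π·6370/360) km/° = 23.02 × 111.2 = 2559 km.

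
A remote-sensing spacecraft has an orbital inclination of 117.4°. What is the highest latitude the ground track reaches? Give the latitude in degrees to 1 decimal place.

62.6°

Retrograde orbit: the ground track reaches ±(180° − i) = ±(180 − 117.4) = ±62.6°.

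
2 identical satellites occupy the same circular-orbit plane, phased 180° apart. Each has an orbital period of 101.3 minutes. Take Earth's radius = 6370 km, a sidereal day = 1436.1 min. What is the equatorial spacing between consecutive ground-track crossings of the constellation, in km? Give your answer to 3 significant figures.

1410 km

T = 101.3 min = 6078.0 s.
Single-satellite node shift = (6078.0/86166) × 360° = 25.39°.
With 2 satellites evenly phased, successive equator crossings are 25.39/2 = 12.697° apart.
That is 12.697 × 111.2 = 1412 km at the equator.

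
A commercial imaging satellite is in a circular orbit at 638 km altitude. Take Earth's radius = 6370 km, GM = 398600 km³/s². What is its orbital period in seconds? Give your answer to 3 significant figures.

5840 seconds

Semi-major axis a = 6370 + 638 = 7008 km. Period T = 2π√(a³/μ) = 2π√(7008³/398600) = 5838.5 s = 97.31 min.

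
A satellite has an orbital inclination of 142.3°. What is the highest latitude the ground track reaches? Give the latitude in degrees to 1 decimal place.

Retrograde orbit: the ground track reaches ±(180° − i) = ±(180 − 142.3) = ±37.7°.

37.7°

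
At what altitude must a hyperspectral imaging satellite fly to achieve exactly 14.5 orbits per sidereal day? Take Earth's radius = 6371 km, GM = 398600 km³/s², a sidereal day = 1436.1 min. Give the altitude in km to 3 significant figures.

720 km

Required period T = 86166 / 14.5 = 5942.5 s.
From T = 2π√(a³/μ): a = (μ T²/4π²)^(1/3) = (398600 × 5942.5² / 4π²)^(1/3) = 7091 km.
Altitude h = a − R = 7091 − 6371 = 720 km.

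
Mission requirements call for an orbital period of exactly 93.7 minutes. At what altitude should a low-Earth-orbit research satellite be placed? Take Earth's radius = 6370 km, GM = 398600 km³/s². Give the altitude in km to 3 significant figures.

T = 93.7 min = 5622.0 s.
From T = 2π√(a³/μ): a = (μ T²/4π²)^(1/3) = (398600 × 5622.0² / 4π²)^(1/3) = 6834 km.
Altitude h = a − R = 6834 − 6370 = 464 km.

464 km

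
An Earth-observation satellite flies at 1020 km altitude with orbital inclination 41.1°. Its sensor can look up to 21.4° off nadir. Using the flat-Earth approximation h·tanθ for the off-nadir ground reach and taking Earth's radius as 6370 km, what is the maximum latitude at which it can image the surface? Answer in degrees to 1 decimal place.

44.7°

For a prograde orbit the ground track reaches latitude ±i = ±41.1°.
Sensor half-swath on the ground ≈ 1020·tan(21.4°) = 400 km = 3.60° of latitude.
Maximum observable latitude ≈ 41.1 + 3.60 = 44.7°.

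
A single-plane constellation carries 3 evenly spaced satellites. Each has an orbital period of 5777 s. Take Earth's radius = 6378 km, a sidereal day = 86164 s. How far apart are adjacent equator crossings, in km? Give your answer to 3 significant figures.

Single-satellite node shift = (5777.0/86164) × 360° = 24.14°.
With 3 satellites evenly phased, successive equator crossings are 24.14/3 = 8.046° apart.
That is 8.046 × 111.3 = 896 km at the equator.

896 km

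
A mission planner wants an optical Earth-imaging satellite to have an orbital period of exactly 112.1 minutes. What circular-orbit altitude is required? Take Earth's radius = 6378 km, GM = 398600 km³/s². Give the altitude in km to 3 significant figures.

T = 112.1 min = 6726.0 s.
From T = 2π√(a³/μ): a = (μ T²/4π²)^(1/3) = (398600 × 6726.0² / 4π²)^(1/3) = 7701 km.
Altitude h = a − R = 7701 − 6378 = 1323 km.

1320 km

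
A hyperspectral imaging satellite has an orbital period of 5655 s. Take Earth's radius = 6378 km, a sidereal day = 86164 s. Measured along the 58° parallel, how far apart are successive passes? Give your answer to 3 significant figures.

Node shift per orbit = (5655.0/86164) × 360° = 23.63°.
Equatorial spacing = 23.63 × 111.3 km/° = 2630 km.
At 58° latitude, spacing = 2630 × cos(58°) = 1394 km.

1390 km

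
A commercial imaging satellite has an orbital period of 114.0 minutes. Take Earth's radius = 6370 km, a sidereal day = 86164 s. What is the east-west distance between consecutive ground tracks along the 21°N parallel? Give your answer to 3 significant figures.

2970 km

T = 114.0 min = 6840.0 s.
Node shift per orbit = (6840.0/86164) × 360° = 28.58°.
Equatorial spacing = 28.58 × 111.2 km/° = 3177 km.
At 21° latitude, spacing = 3177 × cos(21°) = 2966 km.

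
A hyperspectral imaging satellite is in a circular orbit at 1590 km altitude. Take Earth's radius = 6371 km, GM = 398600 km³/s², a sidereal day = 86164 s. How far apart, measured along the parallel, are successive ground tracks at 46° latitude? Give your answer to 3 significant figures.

Semi-major axis a = 6371 + 1590 = 7961 km. Period T = 2π√(a³/μ) = 2π√(7961³/398600) = 7069.1 s = 117.82 min.
Node shift per orbit = (7069.1/86164) × 360° = 29.54°.
Equatorial spacing = 29.54 × 111.2 km/° = 3284 km.
At 46° latitude, spacing = 3284 × cos(46°) = 2281 km.

2280 km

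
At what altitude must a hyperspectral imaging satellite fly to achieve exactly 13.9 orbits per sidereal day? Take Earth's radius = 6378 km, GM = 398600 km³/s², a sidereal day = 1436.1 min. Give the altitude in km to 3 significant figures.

Required period T = 86166 / 13.9 = 6199.0 s.
From T = 2π√(a³/μ): a = (μ T²/4π²)^(1/3) = (398600 × 6199.0² / 4π²)^(1/3) = 7294 km.
Altitude h = a − R = 7294 − 6378 = 916 km.

916 km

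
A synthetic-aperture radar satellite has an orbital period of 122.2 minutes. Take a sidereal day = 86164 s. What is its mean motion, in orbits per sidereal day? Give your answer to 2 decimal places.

11.75

T = 122.2 min = 7332.0 s.
Orbits per sidereal day = 86164 / 7332.0 = 11.752.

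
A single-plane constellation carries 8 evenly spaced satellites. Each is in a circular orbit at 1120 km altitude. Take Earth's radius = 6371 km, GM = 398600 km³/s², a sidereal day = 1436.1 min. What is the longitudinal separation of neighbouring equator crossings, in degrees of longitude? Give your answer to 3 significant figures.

3.37°

Semi-major axis a = 6371 + 1120 = 7491 km. Period T = 2π√(a³/μ) = 2π√(7491³/398600) = 6452.4 s = 107.54 min.
Single-satellite node shift = (6452.4/86166) × 360° = 26.96°.
With 8 satellites evenly phased, successive equator crossings are 26.96/8 = 3.370° apart.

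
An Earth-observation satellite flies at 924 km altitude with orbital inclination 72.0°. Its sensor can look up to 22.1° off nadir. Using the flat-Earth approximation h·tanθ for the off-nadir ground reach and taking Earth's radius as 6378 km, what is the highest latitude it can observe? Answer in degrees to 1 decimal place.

75.4°

For a prograde orbit the ground track reaches latitude ±i = ±72.0°.
Sensor half-swath on the ground ≈ 924·tan(22.1°) = 375 km = 3.37° of latitude.
Maximum observable latitude ≈ 72.0 + 3.37 = 75.4°.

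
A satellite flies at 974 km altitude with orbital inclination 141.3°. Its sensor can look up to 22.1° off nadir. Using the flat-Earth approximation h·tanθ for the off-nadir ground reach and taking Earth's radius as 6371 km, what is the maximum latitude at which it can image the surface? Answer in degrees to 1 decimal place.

Retrograde orbit: the ground track reaches ±(180° − i) = ±(180 − 141.3) = ±38.7°.
Sensor half-swath on the ground ≈ 974·tan(22.1°) = 396 km = 3.56° of latitude.
Maximum observable latitude ≈ 38.7 + 3.56 = 42.3°.

42.3°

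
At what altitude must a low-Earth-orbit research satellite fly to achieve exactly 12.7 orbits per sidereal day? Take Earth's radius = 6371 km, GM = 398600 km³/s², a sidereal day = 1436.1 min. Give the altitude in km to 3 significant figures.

1380 km

Required period T = 86166 / 12.7 = 6784.7 s.
From T = 2π√(a³/μ): a = (μ T²/4π²)^(1/3) = (398600 × 6784.7² / 4π²)^(1/3) = 7746 km.
Altitude h = a − R = 7746 − 6371 = 1375 km.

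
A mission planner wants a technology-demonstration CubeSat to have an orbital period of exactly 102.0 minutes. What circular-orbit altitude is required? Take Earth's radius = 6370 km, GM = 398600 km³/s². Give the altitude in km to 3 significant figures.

T = 102.0 min = 6120.0 s.
From T = 2π√(a³/μ): a = (μ T²/4π²)^(1/3) = (398600 × 6120.0² / 4π²)^(1/3) = 7231 km.
Altitude h = a − R = 7231 − 6370 = 861 km.

861 km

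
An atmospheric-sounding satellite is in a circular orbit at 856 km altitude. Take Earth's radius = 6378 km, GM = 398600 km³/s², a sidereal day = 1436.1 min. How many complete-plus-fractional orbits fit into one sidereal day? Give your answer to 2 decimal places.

Semi-major axis a = 6378 + 856 = 7234 km. Period T = 2π√(a³/μ) = 2π√(7234³/398600) = 6123.2 s = 102.05 min.
Orbits per sidereal day = 86166 / 6123.2 = 14.072.

14.07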